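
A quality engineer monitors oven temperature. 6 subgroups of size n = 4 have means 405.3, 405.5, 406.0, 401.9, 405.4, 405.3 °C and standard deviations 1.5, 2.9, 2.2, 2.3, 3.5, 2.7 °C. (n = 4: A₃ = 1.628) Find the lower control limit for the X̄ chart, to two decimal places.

X̄̄ = (405.3 + 405.5 + 406.0 + 401.9 + 405.4 + 405.3) / 6 = 404.9000
s̄ = (1.5 + 2.9 + 2.2 + 2.3 + 3.5 + 2.7) / 6 = 2.5167
LCL = X̄̄ − A₃·s̄ = 404.9000 − 1.628 × 2.5167 = 400.8029

400.80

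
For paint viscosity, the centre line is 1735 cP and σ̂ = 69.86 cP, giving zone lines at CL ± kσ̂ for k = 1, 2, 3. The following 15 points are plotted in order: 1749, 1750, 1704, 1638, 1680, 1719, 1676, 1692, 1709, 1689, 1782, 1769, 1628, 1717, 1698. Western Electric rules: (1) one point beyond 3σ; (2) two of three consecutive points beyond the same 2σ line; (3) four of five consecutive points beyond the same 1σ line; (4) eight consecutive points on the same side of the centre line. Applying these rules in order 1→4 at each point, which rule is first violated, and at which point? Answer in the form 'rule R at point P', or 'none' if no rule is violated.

rule 4 at point 10

Zone of each point (C = within 1σ̂, B = 1σ̂–2σ̂, A = 2σ̂–3σ̂, * = beyond 3σ̂; sign = side of CL): 1:+C, 2:+C, 3:-C, 4:-B, 5:-C, 6:-C, 7:-C, 8:-C, 9:-C, 10:-C, 11:+C, 12:+C, 13:-B, 14:-C, 15:-C
Rule 4 (eight consecutive points on the same side of the centre line) is satisfied at point 10.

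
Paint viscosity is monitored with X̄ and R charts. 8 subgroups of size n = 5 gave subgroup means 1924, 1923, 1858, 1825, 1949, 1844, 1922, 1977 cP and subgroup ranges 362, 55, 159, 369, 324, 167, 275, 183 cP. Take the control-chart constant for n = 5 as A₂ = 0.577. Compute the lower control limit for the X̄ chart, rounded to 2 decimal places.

X̄̄ = (1924 + 1923 + 1858 + 1825 + 1949 + 1844 + 1922 + 1977) / 8 = 15222.0000 / 8 = 1902.7500
R̄ = (362 + 55 + 159 + 369 + 324 + 167 + 275 + 183) / 8 = 1894.0000 / 8 = 236.7500
LCL = X̄̄ − A₂·R̄ = 1902.7500 − 0.577 × 236.7500 = 1766.1453

1766.15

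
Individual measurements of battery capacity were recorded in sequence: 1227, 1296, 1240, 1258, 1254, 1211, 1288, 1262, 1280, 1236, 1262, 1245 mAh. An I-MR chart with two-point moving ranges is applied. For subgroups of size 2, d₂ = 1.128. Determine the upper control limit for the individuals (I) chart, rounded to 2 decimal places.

1351.14

X̄ = (1227 + 1296 + 1240 + 1258 + 1254 + 1211 + 1288 + 1262 + 1280 + 1236 + 1262 + 1245) / 12 = 1254.9167
Moving ranges: 69, 56, 18, 4, 43, 77, 26, 18, 44, 26, 17; M̄R̄ = 398.0000 / 11 = 36.1818
UCL = X̄ + 3·M̄R̄/d₂ = 1254.9167 + 3 × 36.1818 / 1.128 = 1351.1449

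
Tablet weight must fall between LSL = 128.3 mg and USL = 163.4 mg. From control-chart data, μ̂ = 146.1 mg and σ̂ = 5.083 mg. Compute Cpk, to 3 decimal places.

1.135

Cpu = (USL − μ̂) / (3σ̂) = (163.4 − 146.1) / (3 × 5.083) = 1.1345; Cpl = (μ̂ − LSL) / (3σ̂) = (146.1 − 128.3) / (3 × 5.083) = 1.1673; Cpk = min(Cpu, Cpl) = 1.1345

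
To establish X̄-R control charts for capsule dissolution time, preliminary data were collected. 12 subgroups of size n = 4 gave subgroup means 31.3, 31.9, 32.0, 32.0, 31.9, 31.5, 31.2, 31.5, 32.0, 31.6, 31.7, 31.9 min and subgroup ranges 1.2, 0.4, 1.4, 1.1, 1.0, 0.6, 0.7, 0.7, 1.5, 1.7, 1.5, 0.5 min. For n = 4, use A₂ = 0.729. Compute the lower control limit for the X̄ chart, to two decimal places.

30.96

X̄̄ = (31.3 + 31.9 + 32.0 + 32.0 + 31.9 + 31.5 + 31.2 + 31.5 + 32.0 + 31.6 + 31.7 + 31.9) / 12 = 380.5000 / 12 = 31.7083
R̄ = (1.2 + 0.4 + 1.4 + 1.1 + 1.0 + 0.6 + 0.7 + 0.7 + 1.5 + 1.7 + 1.5 + 0.5) / 12 = 12.3000 / 12 = 1.0250
LCL = X̄̄ − A₂·R̄ = 31.7083 − 0.729 × 1.0250 = 30.9611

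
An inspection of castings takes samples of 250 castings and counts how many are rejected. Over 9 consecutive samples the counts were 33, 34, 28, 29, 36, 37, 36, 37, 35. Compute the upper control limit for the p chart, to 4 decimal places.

0.2005

p̄ = Σdᵢ / (k·n) = 305 / (9 × 250) = 0.13556
UCL = p̄ + 3·√(p̄(1−p̄)/n) = 0.13556 + 3 × √(0.13556×0.86444/250) = 0.13556 + 3 × 0.02165 = 0.20051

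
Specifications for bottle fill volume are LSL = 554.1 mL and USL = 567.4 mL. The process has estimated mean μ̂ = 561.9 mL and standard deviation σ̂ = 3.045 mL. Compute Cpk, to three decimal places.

Cpu = (USL − μ̂) / (3σ̂) = (567.4 − 561.9) / (3 × 3.045) = 0.6021; Cpl = (μ̂ − LSL) / (3σ̂) = (561.9 − 554.1) / (3 × 3.045) = 0.8539; Cpk = min(Cpu, Cpl) = 0.6021

0.602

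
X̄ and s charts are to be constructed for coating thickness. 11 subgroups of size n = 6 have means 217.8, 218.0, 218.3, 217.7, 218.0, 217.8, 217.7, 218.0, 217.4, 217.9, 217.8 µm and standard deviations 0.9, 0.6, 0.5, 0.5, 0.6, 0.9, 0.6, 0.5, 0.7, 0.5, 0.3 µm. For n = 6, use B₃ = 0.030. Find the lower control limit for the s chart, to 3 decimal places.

0.018

s̄ = (0.9 + 0.6 + 0.5 + 0.5 + 0.6 + 0.9 + 0.6 + 0.5 + 0.7 + 0.5 + 0.3) / 11 = 0.6000
LCL_s = B₃·s̄ = 0.030 × 0.6000 = 0.0180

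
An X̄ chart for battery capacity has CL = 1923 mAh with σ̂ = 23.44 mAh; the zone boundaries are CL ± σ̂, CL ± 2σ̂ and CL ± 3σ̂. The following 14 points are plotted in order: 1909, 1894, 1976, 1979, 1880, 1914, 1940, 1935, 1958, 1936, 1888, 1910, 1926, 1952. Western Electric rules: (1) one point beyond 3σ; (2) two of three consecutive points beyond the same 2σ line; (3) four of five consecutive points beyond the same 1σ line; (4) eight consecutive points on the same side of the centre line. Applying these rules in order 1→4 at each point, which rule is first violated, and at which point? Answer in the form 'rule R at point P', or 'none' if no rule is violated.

rule 2 at point 4

Zone of each point (C = within 1σ̂, B = 1σ̂–2σ̂, A = 2σ̂–3σ̂, * = beyond 3σ̂; sign = side of CL): 1:-C, 2:-B, 3:+A, 4:+A, 5:-B, 6:-C, 7:+C, 8:+C, 9:+B, 10:+C, 11:-B, 12:-C, 13:+C, 14:+B
Rule 2 (two of three consecutive points beyond the same 2σ limit) is satisfied at point 4.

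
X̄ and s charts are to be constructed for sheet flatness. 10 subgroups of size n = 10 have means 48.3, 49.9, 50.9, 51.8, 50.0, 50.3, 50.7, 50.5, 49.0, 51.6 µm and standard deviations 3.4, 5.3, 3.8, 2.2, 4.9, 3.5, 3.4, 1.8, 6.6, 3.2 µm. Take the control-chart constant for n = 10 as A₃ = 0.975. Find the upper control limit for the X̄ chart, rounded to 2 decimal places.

54.01

X̄̄ = (48.3 + 49.9 + 50.9 + 51.8 + 50.0 + 50.3 + 50.7 + 50.5 + 49.0 + 51.6) / 10 = 50.3000
s̄ = (3.4 + 5.3 + 3.8 + 2.2 + 4.9 + 3.5 + 3.4 + 1.8 + 6.6 + 3.2) / 10 = 3.8100
UCL = X̄̄ + A₃·s̄ = 50.3000 + 0.975 × 3.8100 = 54.0147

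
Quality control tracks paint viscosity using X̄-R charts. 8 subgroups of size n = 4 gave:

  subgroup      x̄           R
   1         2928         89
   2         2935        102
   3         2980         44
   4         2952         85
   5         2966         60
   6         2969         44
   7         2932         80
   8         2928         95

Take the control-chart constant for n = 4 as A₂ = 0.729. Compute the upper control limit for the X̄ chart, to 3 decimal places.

X̄̄ = (2928 + 2935 + 2980 + 2952 + 2966 + 2969 + 2932 + 2928) / 8 = 23590.0000 / 8 = 2948.7500
R̄ = (89 + 102 + 44 + 85 + 60 + 44 + 80 + 95) / 8 = 599.0000 / 8 = 74.8750
UCL = X̄̄ + A₂·R̄ = 2948.7500 + 0.729 × 74.8750 = 3003.3339

3003.334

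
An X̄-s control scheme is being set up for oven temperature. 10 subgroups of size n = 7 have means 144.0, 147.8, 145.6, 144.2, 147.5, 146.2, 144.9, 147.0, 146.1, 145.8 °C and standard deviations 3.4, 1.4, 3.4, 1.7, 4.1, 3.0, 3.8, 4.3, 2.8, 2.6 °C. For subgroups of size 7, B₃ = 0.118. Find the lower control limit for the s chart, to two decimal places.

s̄ = (3.4 + 1.4 + 3.4 + 1.7 + 4.1 + 3.0 + 3.8 + 4.3 + 2.8 + 2.6) / 10 = 3.0500
LCL_s = B₃·s̄ = 0.118 × 3.0500 = 0.3599

0.36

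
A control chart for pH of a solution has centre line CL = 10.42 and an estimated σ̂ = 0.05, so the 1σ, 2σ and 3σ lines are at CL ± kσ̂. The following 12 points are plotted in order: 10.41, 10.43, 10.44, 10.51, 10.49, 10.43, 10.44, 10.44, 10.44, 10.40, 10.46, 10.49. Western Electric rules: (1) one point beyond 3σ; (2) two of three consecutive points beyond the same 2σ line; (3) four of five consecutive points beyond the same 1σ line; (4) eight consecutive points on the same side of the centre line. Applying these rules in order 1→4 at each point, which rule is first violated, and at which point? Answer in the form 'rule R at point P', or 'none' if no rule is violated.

Zone of each point (C = within 1σ̂, B = 1σ̂–2σ̂, A = 2σ̂–3σ̂, * = beyond 3σ̂; sign = side of CL): 1:-C, 2:+C, 3:+C, 4:+B, 5:+B, 6:+C, 7:+C, 8:+C, 9:+C, 10:-C, 11:+C, 12:+B
Rule 4 (eight consecutive points on the same side of the centre line) is satisfied at point 9.

rule 4 at point 9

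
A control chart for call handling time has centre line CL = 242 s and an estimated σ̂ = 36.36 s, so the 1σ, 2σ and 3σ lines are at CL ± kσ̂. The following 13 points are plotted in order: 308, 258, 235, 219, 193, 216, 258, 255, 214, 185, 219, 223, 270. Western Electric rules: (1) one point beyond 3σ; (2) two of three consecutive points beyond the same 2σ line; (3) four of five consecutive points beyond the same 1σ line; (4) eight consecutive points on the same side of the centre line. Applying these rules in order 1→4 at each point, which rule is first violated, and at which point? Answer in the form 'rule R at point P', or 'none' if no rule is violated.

Zone of each point (C = within 1σ̂, B = 1σ̂–2σ̂, A = 2σ̂–3σ̂, * = beyond 3σ̂; sign = side of CL): 1:+B, 2:+C, 3:-C, 4:-C, 5:-B, 6:-C, 7:+C, 8:+C, 9:-C, 10:-B, 11:-C, 12:-C, 13:+C
No rule fires across all 13 points.

none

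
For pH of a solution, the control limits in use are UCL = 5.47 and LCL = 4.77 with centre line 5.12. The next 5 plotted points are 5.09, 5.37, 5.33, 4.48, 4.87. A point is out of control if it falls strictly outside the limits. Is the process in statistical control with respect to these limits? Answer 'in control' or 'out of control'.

Compare each point to [4.77, 5.47]: sample 4 = 4.48 < LCL.

out of control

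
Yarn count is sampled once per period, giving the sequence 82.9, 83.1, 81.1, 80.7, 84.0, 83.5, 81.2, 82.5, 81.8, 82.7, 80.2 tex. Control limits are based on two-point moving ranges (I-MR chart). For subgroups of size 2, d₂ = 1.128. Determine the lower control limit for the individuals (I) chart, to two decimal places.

78.40

X̄ = (82.9 + 83.1 + 81.1 + 80.7 + 84.0 + 83.5 + 81.2 + 82.5 + 81.8 + 82.7 + 80.2) / 11 = 82.1545
Moving ranges: 0.2, 2.0, 0.4, 3.3, 0.5, 2.3, 1.3, 0.7, 0.9, 2.5; M̄R̄ = 14.1000 / 10 = 1.4100
LCL = X̄ − 3·M̄R̄/d₂ = 82.1545 − 3 × 1.4100 / 1.128 = 78.4045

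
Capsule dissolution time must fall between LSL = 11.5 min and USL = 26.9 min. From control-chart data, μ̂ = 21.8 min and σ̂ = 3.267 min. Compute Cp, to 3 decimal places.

Cp = (USL − LSL) / (6σ̂) = (26.9 − 11.5) / (6 × 3.267) = 15.4000 / 19.6020 = 0.7856

0.786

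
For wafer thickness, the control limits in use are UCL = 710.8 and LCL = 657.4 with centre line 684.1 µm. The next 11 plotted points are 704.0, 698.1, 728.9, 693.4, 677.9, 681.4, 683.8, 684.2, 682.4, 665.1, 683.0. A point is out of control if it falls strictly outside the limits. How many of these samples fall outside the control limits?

Compare each point to [657.4, 710.8]: sample 3 = 728.9 > UCL.

1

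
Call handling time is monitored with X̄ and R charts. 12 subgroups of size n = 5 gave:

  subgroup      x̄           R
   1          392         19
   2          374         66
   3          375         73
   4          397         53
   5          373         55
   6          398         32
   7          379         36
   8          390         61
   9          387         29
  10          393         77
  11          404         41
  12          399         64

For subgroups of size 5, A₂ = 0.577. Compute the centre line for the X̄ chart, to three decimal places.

X̄̄ = (392 + 374 + 375 + 397 + 373 + 398 + 379 + 390 + 387 + 393 + 404 + 399) / 12 = 4661.0000 / 12 = 388.4167
CL = X̄̄ = 388.4167

388.417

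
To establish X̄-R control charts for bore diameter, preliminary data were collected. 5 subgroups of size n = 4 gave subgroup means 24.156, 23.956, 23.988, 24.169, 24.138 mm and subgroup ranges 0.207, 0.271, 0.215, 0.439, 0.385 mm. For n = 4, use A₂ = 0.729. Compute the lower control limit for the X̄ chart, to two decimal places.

X̄̄ = (24.156 + 23.956 + 23.988 + 24.169 + 24.138) / 5 = 120.4070 / 5 = 24.0814
R̄ = (0.207 + 0.271 + 0.215 + 0.439 + 0.385) / 5 = 1.5170 / 5 = 0.3034
LCL = X̄̄ − A₂·R̄ = 24.0814 − 0.729 × 0.3034 = 23.8602

23.86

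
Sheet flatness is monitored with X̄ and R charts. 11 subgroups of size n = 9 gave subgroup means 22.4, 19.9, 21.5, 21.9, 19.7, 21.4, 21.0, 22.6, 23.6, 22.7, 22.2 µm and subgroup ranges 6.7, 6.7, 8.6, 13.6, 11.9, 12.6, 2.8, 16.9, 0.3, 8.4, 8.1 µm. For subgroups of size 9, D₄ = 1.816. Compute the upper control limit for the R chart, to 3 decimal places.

R̄ = (6.7 + 6.7 + 8.6 + 13.6 + 11.9 + 12.6 + 2.8 + 16.9 + 0.3 + 8.4 + 8.1) / 11 = 96.6000 / 11 = 8.7818
UCL_R = D₄·R̄ = 1.816 × 8.7818 = 15.9478

15.948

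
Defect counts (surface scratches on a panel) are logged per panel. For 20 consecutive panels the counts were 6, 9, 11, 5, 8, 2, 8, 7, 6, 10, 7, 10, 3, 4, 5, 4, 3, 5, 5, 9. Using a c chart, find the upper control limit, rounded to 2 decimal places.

c̄ = (6 + 9 + 11 + 5 + 8 + 2 + 8 + 7 + 6 + 10 + 7 + 10 + 3 + 4 + 5 + 4 + 3 + 5 + 5 + 9) / 20 = 127 / 20 = 6.3500
UCL = c̄ + 3√c̄ = 6.3500 + 3 × √6.3500 = 6.3500 + 3 × 2.5199 = 13.9098

13.91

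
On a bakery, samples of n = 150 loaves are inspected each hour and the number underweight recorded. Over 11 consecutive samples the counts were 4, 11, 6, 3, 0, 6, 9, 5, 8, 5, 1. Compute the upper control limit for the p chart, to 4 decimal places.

0.0803

p̄ = Σdᵢ / (k·n) = 58 / (11 × 150) = 0.03515
UCL = p̄ + 3·√(p̄(1−p̄)/n) = 0.03515 + 3 × √(0.03515×0.96485/150) = 0.03515 + 3 × 0.01504 = 0.08026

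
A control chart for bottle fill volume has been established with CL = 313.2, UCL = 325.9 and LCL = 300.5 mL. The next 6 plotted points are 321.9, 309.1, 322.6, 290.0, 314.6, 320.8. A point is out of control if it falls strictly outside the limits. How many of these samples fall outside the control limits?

1

Compare each point to [300.5, 325.9]: sample 4 = 290.0 < LCL.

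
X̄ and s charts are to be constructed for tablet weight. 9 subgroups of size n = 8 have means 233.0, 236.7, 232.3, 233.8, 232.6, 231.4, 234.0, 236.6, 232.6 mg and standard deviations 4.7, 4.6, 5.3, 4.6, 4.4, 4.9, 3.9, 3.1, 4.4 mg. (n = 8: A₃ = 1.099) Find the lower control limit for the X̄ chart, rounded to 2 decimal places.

228.79

X̄̄ = (233.0 + 236.7 + 232.3 + 233.8 + 232.6 + 231.4 + 234.0 + 236.6 + 232.6) / 9 = 233.6667
s̄ = (4.7 + 4.6 + 5.3 + 4.6 + 4.4 + 4.9 + 3.9 + 3.1 + 4.4) / 9 = 4.4333
LCL = X̄̄ − A₃·s̄ = 233.6667 − 1.099 × 4.4333 = 228.7944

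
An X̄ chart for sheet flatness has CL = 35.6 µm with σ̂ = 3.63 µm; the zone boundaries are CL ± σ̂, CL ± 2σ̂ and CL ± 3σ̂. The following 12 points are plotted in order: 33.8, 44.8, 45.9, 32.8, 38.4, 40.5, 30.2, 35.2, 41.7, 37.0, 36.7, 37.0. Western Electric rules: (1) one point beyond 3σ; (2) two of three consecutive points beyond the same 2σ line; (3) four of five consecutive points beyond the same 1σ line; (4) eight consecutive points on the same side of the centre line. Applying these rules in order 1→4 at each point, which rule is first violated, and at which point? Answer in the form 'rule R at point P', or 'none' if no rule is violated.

rule 2 at point 3

Zone of each point (C = within 1σ̂, B = 1σ̂–2σ̂, A = 2σ̂–3σ̂, * = beyond 3σ̂; sign = side of CL): 1:-C, 2:+A, 3:+A, 4:-C, 5:+C, 6:+B, 7:-B, 8:-C, 9:+B, 10:+C, 11:+C, 12:+C
Rule 2 (two of three consecutive points beyond the same 2σ limit) is satisfied at point 3.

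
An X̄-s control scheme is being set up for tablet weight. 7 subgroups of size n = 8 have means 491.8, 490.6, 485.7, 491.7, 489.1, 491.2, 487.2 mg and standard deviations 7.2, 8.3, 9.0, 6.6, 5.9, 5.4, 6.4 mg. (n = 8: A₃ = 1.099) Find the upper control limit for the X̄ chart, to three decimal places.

X̄̄ = (491.8 + 490.6 + 485.7 + 491.7 + 489.1 + 491.2 + 487.2) / 7 = 489.6143
s̄ = (7.2 + 8.3 + 9.0 + 6.6 + 5.9 + 5.4 + 6.4) / 7 = 6.9714
UCL = X̄̄ + A₃·s̄ = 489.6143 + 1.099 × 6.9714 = 497.2759

497.276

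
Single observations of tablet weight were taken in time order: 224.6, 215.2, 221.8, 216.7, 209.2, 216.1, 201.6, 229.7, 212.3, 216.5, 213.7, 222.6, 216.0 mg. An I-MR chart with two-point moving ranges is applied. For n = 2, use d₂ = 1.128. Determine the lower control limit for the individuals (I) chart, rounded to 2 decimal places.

X̄ = (224.6 + 215.2 + 221.8 + 216.7 + 209.2 + 216.1 + 201.6 + 229.7 + 212.3 + 216.5 + 213.7 + 222.6 + 216.0) / 13 = 216.6154
Moving ranges: 9.4, 6.6, 5.1, 7.5, 6.9, 14.5, 28.1, 17.4, 4.2, 2.8, 8.9, 6.6; M̄R̄ = 118.0000 / 12 = 9.8333
LCL = X̄ − 3·M̄R̄/d₂ = 216.6154 − 3 × 9.8333 / 1.128 = 190.4629

190.46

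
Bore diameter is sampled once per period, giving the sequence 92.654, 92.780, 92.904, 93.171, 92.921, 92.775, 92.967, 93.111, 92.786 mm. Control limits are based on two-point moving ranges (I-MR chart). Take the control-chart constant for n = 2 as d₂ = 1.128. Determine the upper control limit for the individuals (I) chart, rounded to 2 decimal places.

93.42

X̄ = (92.654 + 92.780 + 92.904 + 93.171 + 92.921 + 92.775 + 92.967 + 93.111 + 92.786) / 9 = 92.8966
Moving ranges: 0.126, 0.124, 0.267, 0.250, 0.146, 0.192, 0.144, 0.325; M̄R̄ = 1.5740 / 8 = 0.1968
UCL = X̄ + 3·M̄R̄/d₂ = 92.8966 + 3 × 0.1968 / 1.128 = 93.4198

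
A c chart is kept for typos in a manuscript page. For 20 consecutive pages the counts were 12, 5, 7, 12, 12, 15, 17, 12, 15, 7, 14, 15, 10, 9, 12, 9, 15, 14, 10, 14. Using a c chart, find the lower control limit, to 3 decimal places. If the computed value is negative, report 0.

1.495

c̄ = (12 + 5 + 7 + 12 + 12 + 15 + 17 + 12 + 15 + 7 + 14 + 15 + 10 + 9 + 12 + 9 + 15 + 14 + 10 + 14) / 20 = 236 / 20 = 11.8000
LCL = c̄ − 3√c̄ = 11.8000 − 3 × 3.4351 = 1.4947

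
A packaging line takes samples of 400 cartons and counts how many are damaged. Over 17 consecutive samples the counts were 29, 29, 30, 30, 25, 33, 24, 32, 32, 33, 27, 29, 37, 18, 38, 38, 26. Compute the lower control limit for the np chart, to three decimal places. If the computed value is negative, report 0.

p̄ = Σdᵢ / (k·n) = 510 / (17 × 400) = 0.07500
LCL = np̄ − 3·√(np̄(1−p̄)) = 30.0000 − 3 × 5.2678 = 14.1965

14.197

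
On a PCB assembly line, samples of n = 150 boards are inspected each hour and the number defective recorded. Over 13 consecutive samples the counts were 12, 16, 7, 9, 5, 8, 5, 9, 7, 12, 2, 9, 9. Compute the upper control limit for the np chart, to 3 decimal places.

16.938

p̄ = Σdᵢ / (k·n) = 110 / (13 × 150) = 0.05641
UCL = np̄ + 3·√(np̄(1−p̄)) = 8.4615 + 3 × √(8.4615×0.94359) = 8.4615 + 3 × 2.8256 = 16.9384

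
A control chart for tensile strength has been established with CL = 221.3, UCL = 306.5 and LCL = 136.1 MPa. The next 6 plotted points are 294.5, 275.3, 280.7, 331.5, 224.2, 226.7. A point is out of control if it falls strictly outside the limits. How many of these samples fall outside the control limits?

Compare each point to [136.1, 306.5]: sample 4 = 331.5 > UCL.

1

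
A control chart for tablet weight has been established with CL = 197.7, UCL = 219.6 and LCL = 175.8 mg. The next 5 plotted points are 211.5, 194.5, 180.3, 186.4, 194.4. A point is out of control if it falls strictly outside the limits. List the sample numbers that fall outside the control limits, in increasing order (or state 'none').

All 5 points lie within [175.8, 219.6].

none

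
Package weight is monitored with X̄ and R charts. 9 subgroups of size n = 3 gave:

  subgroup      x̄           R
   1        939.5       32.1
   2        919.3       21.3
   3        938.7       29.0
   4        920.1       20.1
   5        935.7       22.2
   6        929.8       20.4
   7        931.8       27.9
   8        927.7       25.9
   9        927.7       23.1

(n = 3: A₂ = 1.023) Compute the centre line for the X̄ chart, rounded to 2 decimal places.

930.03

X̄̄ = (939.5 + 919.3 + 938.7 + 920.1 + 935.7 + 929.8 + 931.8 + 927.7 + 927.7) / 9 = 8370.3000 / 9 = 930.0333
CL = X̄̄ = 930.0333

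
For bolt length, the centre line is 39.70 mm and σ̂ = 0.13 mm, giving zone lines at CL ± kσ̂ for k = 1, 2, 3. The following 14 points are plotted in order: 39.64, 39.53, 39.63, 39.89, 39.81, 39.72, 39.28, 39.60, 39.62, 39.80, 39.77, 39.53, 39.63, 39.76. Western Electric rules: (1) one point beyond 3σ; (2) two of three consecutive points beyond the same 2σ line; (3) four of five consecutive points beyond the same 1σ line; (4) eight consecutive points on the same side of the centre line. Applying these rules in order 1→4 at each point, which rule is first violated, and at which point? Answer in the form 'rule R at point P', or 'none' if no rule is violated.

Zone of each point (C = within 1σ̂, B = 1σ̂–2σ̂, A = 2σ̂–3σ̂, * = beyond 3σ̂; sign = side of CL): 1:-C, 2:-B, 3:-C, 4:+B, 5:+C, 6:+C, 7:-*, 8:-C, 9:-C, 10:+C, 11:+C, 12:-B, 13:-C, 14:+C
Rule 1 (one point beyond the 3σ limits) is satisfied at point 7.

rule 1 at point 7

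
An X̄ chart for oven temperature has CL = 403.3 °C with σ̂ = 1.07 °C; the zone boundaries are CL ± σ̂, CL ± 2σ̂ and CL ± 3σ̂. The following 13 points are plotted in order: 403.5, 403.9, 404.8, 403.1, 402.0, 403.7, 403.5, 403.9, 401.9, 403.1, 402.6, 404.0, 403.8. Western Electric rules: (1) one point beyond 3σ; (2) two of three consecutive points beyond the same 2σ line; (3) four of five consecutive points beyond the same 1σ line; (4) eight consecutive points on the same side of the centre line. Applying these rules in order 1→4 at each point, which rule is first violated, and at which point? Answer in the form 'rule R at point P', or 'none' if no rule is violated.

none

Zone of each point (C = within 1σ̂, B = 1σ̂–2σ̂, A = 2σ̂–3σ̂, * = beyond 3σ̂; sign = side of CL): 1:+C, 2:+C, 3:+B, 4:-C, 5:-B, 6:+C, 7:+C, 8:+C, 9:-B, 10:-C, 11:-C, 12:+C, 13:+C
No rule fires across all 13 points.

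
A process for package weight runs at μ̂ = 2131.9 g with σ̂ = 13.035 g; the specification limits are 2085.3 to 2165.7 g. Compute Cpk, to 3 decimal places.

0.864

Cpu = (USL − μ̂) / (3σ̂) = (2165.7 − 2131.9) / (3 × 13.035) = 0.8643; Cpl = (μ̂ − LSL) / (3σ̂) = (2131.9 − 2085.3) / (3 × 13.035) = 1.1917; Cpk = min(Cpu, Cpl) = 0.8643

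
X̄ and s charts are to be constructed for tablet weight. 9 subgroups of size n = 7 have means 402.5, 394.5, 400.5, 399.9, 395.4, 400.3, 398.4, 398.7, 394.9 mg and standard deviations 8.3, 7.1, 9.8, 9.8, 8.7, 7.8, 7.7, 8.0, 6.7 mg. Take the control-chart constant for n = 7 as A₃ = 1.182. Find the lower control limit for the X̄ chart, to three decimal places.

X̄̄ = (402.5 + 394.5 + 400.5 + 399.9 + 395.4 + 400.3 + 398.4 + 398.7 + 394.9) / 9 = 398.3444
s̄ = (8.3 + 7.1 + 9.8 + 9.8 + 8.7 + 7.8 + 7.7 + 8.0 + 6.7) / 9 = 8.2111
LCL = X̄̄ − A₃·s̄ = 398.3444 − 1.182 × 8.2111 = 388.6389

388.639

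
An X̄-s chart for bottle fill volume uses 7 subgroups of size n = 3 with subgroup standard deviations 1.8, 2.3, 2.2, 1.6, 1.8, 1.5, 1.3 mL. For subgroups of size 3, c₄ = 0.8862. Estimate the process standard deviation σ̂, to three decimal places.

2.015

s̄ = (1.8 + 2.3 + 2.2 + 1.6 + 1.8 + 1.5 + 1.3) / 7 = 1.7857
σ̂ = s̄ / c₄ = 1.7857 / 0.8862 = 2.0150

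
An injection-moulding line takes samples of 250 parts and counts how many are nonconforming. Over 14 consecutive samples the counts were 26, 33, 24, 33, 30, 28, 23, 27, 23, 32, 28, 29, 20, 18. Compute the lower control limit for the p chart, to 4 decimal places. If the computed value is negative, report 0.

p̄ = Σdᵢ / (k·n) = 374 / (14 × 250) = 0.10686
LCL = p̄ − 3·√(p̄(1−p̄)/n) = 0.10686 − 3 × 0.01954 = 0.04824

0.0482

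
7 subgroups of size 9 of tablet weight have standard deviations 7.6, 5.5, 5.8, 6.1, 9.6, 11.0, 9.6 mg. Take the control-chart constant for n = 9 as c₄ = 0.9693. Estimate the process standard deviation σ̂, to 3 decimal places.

8.135

s̄ = (7.6 + 5.5 + 5.8 + 6.1 + 9.6 + 11.0 + 9.6) / 7 = 7.8857
σ̂ = s̄ / c₄ = 7.8857 / 0.9693 = 8.1355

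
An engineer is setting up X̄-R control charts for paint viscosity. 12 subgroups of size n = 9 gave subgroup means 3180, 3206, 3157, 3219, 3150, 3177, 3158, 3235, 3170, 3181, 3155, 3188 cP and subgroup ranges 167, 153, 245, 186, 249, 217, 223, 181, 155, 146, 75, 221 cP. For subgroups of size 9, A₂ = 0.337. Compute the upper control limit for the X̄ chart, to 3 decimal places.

X̄̄ = (3180 + 3206 + 3157 + 3219 + 3150 + 3177 + 3158 + 3235 + 3170 + 3181 + 3155 + 3188) / 12 = 38176.0000 / 12 = 3181.3333
R̄ = (167 + 153 + 245 + 186 + 249 + 217 + 223 + 181 + 155 + 146 + 75 + 221) / 12 = 2218.0000 / 12 = 184.8333
UCL = X̄̄ + A₂·R̄ = 3181.3333 + 0.337 × 184.8333 = 3243.6222

3243.622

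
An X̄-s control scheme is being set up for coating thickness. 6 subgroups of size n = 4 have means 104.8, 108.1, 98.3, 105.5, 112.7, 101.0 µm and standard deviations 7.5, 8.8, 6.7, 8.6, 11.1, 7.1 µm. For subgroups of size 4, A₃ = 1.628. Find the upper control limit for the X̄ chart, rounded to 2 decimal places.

118.58

X̄̄ = (104.8 + 108.1 + 98.3 + 105.5 + 112.7 + 101.0) / 6 = 105.0667
s̄ = (7.5 + 8.8 + 6.7 + 8.6 + 11.1 + 7.1) / 6 = 8.3000
UCL = X̄̄ + A₃·s̄ = 105.0667 + 1.628 × 8.3000 = 118.5791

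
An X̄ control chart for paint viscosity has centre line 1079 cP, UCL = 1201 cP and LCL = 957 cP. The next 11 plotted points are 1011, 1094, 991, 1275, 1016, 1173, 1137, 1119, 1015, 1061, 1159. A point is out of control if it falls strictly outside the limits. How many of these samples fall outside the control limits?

Compare each point to [957, 1201]: sample 4 = 1275 > UCL.

1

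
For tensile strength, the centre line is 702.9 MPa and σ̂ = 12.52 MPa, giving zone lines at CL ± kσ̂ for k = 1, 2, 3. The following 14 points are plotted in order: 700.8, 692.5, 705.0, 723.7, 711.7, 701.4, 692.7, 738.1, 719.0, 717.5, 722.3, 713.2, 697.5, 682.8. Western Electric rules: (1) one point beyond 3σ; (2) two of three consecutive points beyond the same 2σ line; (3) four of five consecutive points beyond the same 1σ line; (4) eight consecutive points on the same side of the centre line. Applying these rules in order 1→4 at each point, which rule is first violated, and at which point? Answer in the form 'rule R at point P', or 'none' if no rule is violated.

rule 3 at point 11

Zone of each point (C = within 1σ̂, B = 1σ̂–2σ̂, A = 2σ̂–3σ̂, * = beyond 3σ̂; sign = side of CL): 1:-C, 2:-C, 3:+C, 4:+B, 5:+C, 6:-C, 7:-C, 8:+A, 9:+B, 10:+B, 11:+B, 12:+C, 13:-C, 14:-B
Rule 3 (four of five consecutive points beyond the same 1σ limit) is satisfied at point 11.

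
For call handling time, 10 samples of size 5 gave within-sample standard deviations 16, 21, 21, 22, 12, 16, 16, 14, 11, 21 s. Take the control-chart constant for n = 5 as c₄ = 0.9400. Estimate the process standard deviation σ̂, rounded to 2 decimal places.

s̄ = (16 + 21 + 21 + 22 + 12 + 16 + 16 + 14 + 11 + 21) / 10 = 17.0000
σ̂ = s̄ / c₄ = 17.0000 / 0.9400 = 18.0851

18.09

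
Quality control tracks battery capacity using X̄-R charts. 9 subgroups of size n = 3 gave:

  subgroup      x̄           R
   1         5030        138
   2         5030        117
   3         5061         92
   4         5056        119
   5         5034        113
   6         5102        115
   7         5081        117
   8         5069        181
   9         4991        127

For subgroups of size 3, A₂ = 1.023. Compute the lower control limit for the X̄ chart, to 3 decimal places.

X̄̄ = (5030 + 5030 + 5061 + 5056 + 5034 + 5102 + 5081 + 5069 + 4991) / 9 = 45454.0000 / 9 = 5050.4444
R̄ = (138 + 117 + 92 + 119 + 113 + 115 + 117 + 181 + 127) / 9 = 1119.0000 / 9 = 124.3333
LCL = X̄̄ − A₂·R̄ = 5050.4444 − 1.023 × 124.3333 = 4923.2514

4923.251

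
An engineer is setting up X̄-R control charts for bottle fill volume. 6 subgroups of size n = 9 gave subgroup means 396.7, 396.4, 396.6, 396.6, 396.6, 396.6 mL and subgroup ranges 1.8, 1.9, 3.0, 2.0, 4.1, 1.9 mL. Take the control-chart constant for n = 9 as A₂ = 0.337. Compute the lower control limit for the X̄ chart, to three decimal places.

X̄̄ = (396.7 + 396.4 + 396.6 + 396.6 + 396.6 + 396.6) / 6 = 2379.5000 / 6 = 396.5833
R̄ = (1.8 + 1.9 + 3.0 + 2.0 + 4.1 + 1.9) / 6 = 14.7000 / 6 = 2.4500
LCL = X̄̄ − A₂·R̄ = 396.5833 − 0.337 × 2.4500 = 395.7577

395.758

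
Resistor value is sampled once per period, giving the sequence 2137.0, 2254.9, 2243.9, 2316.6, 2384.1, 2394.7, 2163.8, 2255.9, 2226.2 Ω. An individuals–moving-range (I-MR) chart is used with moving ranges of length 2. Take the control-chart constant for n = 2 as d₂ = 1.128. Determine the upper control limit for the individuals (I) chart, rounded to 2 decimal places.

2474.36

X̄ = (2137.0 + 2254.9 + 2243.9 + 2316.6 + 2384.1 + 2394.7 + 2163.8 + 2255.9 + 2226.2) / 9 = 2264.1222
Moving ranges: 117.9, 11.0, 72.7, 67.5, 10.6, 230.9, 92.1, 29.7; M̄R̄ = 632.4000 / 8 = 79.0500
UCL = X̄ + 3·M̄R̄/d₂ = 2264.1222 + 3 × 79.0500 / 1.128 = 2474.3616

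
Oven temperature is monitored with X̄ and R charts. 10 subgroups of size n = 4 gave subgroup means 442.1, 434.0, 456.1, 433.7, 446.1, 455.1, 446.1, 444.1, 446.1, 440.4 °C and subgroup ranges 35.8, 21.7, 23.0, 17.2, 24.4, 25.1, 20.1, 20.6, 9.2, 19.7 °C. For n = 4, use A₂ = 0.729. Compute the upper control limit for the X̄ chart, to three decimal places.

X̄̄ = (442.1 + 434.0 + 456.1 + 433.7 + 446.1 + 455.1 + 446.1 + 444.1 + 446.1 + 440.4) / 10 = 4443.8000 / 10 = 444.3800
R̄ = (35.8 + 21.7 + 23.0 + 17.2 + 24.4 + 25.1 + 20.1 + 20.6 + 9.2 + 19.7) / 10 = 216.8000 / 10 = 21.6800
UCL = X̄̄ + A₂·R̄ = 444.3800 + 0.729 × 21.6800 = 460.1847

460.185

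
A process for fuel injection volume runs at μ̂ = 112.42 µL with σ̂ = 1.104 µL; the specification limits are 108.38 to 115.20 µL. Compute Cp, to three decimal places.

Cp = (USL − LSL) / (6σ̂) = (115.20 − 108.38) / (6 × 1.104) = 6.8200 / 6.6240 = 1.0296

1.030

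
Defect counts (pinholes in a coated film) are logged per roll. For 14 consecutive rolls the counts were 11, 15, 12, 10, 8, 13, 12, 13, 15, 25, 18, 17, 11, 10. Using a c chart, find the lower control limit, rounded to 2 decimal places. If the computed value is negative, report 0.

2.52

c̄ = (11 + 15 + 12 + 10 + 8 + 13 + 12 + 13 + 15 + 25 + 18 + 17 + 11 + 10) / 14 = 190 / 14 = 13.5714
LCL = c̄ − 3√c̄ = 13.5714 − 3 × 3.6839 = 2.5196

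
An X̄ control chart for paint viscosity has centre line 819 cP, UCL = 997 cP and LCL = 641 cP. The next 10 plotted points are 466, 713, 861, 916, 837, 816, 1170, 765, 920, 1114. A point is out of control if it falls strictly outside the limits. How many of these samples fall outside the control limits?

Compare each point to [641, 997]: sample 1 = 466 < LCL; sample 7 = 1170 > UCL; sample 10 = 1114 > UCL.

3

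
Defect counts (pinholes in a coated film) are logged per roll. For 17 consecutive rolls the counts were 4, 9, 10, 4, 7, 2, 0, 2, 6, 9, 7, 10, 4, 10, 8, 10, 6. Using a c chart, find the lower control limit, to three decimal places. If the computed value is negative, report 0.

c̄ = (4 + 9 + 10 + 4 + 7 + 2 + 0 + 2 + 6 + 9 + 7 + 10 + 4 + 10 + 8 + 10 + 6) / 17 = 108 / 17 = 6.3529
LCL = c̄ − 3√c̄ = 6.3529 − 3 × 2.5205 = -1.2086 → 0 (cannot be negative)

0.000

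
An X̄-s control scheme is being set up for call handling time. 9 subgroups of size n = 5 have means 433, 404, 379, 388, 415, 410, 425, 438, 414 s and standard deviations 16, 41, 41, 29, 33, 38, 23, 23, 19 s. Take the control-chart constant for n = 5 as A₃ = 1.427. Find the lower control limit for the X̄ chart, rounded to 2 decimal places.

370.08

X̄̄ = (433 + 404 + 379 + 388 + 415 + 410 + 425 + 438 + 414) / 9 = 411.7778
s̄ = (16 + 41 + 41 + 29 + 33 + 38 + 23 + 23 + 19) / 9 = 29.2222
LCL = X̄̄ − A₃·s̄ = 411.7778 − 1.427 × 29.2222 = 370.0777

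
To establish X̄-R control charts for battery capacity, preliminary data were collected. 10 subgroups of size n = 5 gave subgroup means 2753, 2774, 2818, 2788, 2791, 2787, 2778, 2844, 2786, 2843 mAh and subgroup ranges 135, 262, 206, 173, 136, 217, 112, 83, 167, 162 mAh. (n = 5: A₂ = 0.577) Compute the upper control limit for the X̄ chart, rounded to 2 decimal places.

X̄̄ = (2753 + 2774 + 2818 + 2788 + 2791 + 2787 + 2778 + 2844 + 2786 + 2843) / 10 = 27962.0000 / 10 = 2796.2000
R̄ = (135 + 262 + 206 + 173 + 136 + 217 + 112 + 83 + 167 + 162) / 10 = 1653.0000 / 10 = 165.3000
UCL = X̄̄ + A₂·R̄ = 2796.2000 + 0.577 × 165.3000 = 2891.5781

2891.58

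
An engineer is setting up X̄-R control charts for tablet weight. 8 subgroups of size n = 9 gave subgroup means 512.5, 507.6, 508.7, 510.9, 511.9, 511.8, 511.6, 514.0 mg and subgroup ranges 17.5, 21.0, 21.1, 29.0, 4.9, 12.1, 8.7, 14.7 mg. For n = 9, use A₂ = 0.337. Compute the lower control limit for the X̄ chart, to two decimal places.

X̄̄ = (512.5 + 507.6 + 508.7 + 510.9 + 511.9 + 511.8 + 511.6 + 514.0) / 8 = 4089.0000 / 8 = 511.1250
R̄ = (17.5 + 21.0 + 21.1 + 29.0 + 4.9 + 12.1 + 8.7 + 14.7) / 8 = 129.0000 / 8 = 16.1250
LCL = X̄̄ − A₂·R̄ = 511.1250 − 0.337 × 16.1250 = 505.6909

505.69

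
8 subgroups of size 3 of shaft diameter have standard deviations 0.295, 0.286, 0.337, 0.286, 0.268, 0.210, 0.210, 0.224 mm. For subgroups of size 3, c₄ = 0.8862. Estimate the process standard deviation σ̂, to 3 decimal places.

s̄ = (0.295 + 0.286 + 0.337 + 0.286 + 0.268 + 0.210 + 0.210 + 0.224) / 8 = 0.2645
σ̂ = s̄ / c₄ = 0.2645 / 0.8862 = 0.2985

0.298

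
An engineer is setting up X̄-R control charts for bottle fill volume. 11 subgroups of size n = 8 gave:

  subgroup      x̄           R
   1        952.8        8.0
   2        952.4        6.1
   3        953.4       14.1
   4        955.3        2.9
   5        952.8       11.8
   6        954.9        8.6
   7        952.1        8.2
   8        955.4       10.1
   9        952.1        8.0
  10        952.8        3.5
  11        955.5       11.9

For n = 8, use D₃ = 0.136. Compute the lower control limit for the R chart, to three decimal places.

R̄ = (8.0 + 6.1 + 14.1 + 2.9 + 11.8 + 8.6 + 8.2 + 10.1 + 8.0 + 3.5 + 11.9) / 11 = 93.2000 / 11 = 8.4727
LCL_R = D₃·R̄ = 0.136 × 8.4727 = 1.1523

1.152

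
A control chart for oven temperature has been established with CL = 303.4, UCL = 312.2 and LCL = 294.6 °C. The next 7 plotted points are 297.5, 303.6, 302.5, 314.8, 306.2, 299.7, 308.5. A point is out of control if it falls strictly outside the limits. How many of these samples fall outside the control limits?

Compare each point to [294.6, 312.2]: sample 4 = 314.8 > UCL.

1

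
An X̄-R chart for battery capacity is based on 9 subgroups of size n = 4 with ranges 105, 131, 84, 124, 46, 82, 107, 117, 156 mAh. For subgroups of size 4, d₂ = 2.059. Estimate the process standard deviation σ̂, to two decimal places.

51.37

R̄ = (105 + 131 + 84 + 124 + 46 + 82 + 107 + 117 + 156) / 9 = 105.7778
σ̂ = R̄ / d₂ = 105.7778 / 2.059 = 51.3734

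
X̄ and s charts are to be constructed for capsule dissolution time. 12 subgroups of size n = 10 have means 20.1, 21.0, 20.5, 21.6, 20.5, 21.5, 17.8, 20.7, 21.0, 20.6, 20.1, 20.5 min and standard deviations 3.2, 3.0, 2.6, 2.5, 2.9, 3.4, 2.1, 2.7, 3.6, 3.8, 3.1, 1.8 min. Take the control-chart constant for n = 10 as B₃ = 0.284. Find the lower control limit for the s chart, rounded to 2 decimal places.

s̄ = (3.2 + 3.0 + 2.6 + 2.5 + 2.9 + 3.4 + 2.1 + 2.7 + 3.6 + 3.8 + 3.1 + 1.8) / 12 = 2.8917
LCL_s = B₃·s̄ = 0.284 × 2.8917 = 0.8212

0.82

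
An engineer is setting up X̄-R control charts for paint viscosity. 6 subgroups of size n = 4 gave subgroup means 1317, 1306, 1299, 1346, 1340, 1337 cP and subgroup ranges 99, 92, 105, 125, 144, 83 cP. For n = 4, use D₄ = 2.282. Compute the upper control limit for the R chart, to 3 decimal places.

R̄ = (99 + 92 + 105 + 125 + 144 + 83) / 6 = 648.0000 / 6 = 108.0000
UCL_R = D₄·R̄ = 2.282 × 108.0000 = 246.4560

246.456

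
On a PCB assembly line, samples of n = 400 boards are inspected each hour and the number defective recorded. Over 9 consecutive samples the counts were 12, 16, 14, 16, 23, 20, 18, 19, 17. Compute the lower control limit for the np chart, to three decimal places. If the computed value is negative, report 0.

5.043

p̄ = Σdᵢ / (k·n) = 155 / (9 × 400) = 0.04306
LCL = np̄ − 3·√(np̄(1−p̄)) = 17.2222 − 3 × 4.0596 = 5.0433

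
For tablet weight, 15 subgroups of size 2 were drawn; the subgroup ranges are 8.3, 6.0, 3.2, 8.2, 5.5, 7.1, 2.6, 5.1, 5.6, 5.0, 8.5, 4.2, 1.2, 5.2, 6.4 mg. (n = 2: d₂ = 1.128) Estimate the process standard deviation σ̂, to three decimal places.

R̄ = (8.3 + 6.0 + 3.2 + 8.2 + 5.5 + 7.1 + 2.6 + 5.1 + 5.6 + 5.0 + 8.5 + 4.2 + 1.2 + 5.2 + 6.4) / 15 = 5.4733
σ̂ = R̄ / d₂ = 5.4733 / 1.128 = 4.8522

4.852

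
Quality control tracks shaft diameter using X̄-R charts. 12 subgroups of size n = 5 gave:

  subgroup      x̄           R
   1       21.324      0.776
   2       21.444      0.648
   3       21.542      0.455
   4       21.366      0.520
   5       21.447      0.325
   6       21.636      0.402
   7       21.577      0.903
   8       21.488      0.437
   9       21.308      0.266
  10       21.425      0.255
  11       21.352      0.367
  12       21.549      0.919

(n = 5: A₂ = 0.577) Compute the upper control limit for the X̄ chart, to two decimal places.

21.76

X̄̄ = (21.324 + 21.444 + 21.542 + 21.366 + 21.447 + 21.636 + 21.577 + 21.488 + 21.308 + 21.425 + 21.352 + 21.549) / 12 = 257.4580 / 12 = 21.4548
R̄ = (0.776 + 0.648 + 0.455 + 0.520 + 0.325 + 0.402 + 0.903 + 0.437 + 0.266 + 0.255 + 0.367 + 0.919) / 12 = 6.2730 / 12 = 0.5228
UCL = X̄̄ + A₂·R̄ = 21.4548 + 0.577 × 0.5228 = 21.7565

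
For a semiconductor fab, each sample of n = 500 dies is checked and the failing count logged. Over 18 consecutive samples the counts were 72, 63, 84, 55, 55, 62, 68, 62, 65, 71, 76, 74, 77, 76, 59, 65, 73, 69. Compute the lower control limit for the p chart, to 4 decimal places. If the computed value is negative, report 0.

0.0902

p̄ = Σdᵢ / (k·n) = 1226 / (18 × 500) = 0.13622
LCL = p̄ − 3·√(p̄(1−p̄)/n) = 0.13622 − 3 × 0.01534 = 0.09020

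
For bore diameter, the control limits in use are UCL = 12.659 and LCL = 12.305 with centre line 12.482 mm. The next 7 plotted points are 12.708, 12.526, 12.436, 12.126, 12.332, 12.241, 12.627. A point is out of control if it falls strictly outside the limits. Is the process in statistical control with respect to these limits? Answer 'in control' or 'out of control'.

out of control

Compare each point to [12.305, 12.659]: sample 1 = 12.708 > UCL; sample 4 = 12.126 < LCL; sample 6 = 12.241 < LCL.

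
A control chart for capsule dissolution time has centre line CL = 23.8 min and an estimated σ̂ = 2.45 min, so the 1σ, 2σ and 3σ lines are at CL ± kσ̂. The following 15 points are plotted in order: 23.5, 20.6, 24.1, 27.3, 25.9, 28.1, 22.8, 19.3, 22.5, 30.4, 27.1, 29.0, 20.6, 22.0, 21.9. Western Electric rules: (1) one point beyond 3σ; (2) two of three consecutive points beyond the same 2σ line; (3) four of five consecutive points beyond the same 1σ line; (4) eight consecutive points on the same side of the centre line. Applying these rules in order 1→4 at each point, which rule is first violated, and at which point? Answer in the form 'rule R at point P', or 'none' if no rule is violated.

rule 2 at point 12

Zone of each point (C = within 1σ̂, B = 1σ̂–2σ̂, A = 2σ̂–3σ̂, * = beyond 3σ̂; sign = side of CL): 1:-C, 2:-B, 3:+C, 4:+B, 5:+C, 6:+B, 7:-C, 8:-B, 9:-C, 10:+A, 11:+B, 12:+A, 13:-B, 14:-C, 15:-C
Rule 2 (two of three consecutive points beyond the same 2σ limit) is satisfied at point 12.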